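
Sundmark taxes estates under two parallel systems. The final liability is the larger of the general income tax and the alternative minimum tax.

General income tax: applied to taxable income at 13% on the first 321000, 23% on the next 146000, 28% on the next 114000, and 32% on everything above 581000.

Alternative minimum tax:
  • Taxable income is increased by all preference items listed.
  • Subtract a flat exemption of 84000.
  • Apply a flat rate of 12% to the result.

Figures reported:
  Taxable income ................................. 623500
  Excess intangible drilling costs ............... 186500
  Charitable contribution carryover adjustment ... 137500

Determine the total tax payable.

120830

General income tax:
  321000 × 13% = 41730
  146000 × 23% = 33580
  114000 × 28% = 31920
  42500 × 32% = 13600
  → 120830

Alternative minimum tax:
  Adjusted income: 623500 + 186500 + 137500 = 947500
  Less exemption 84000 → base 863500
  863500 × 12% = 103620

120830 > 103620, so the general income tax governs.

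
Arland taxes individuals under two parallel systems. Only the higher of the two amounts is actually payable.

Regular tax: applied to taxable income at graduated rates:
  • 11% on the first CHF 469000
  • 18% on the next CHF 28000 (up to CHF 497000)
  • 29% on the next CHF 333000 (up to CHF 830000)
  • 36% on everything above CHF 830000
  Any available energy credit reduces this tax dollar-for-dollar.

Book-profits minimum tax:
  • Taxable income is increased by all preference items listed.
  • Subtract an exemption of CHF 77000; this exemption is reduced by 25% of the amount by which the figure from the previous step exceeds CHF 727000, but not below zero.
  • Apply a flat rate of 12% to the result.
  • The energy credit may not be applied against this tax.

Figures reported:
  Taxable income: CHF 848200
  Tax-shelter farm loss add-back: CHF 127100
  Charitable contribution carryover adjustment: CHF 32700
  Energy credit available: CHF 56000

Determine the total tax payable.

Regular tax:
  CHF 469000 × 11% = CHF 51590
  CHF 28000 × 18% = CHF 5040
  CHF 333000 × 29% = CHF 96570
  CHF 18200 × 36% = CHF 6552
  → CHF 159752
  Less energy credit CHF 56000 → CHF 103752

Book-profits minimum tax:
  Adjusted income: CHF 848200 + CHF 127100 + CHF 32700 = CHF 1008000
  Exemption: CHF 77000 − 25% × (CHF 1008000 − CHF 727000) = CHF 77000 − CHF 70250 = CHF 6750
  Base: CHF 1008000 − CHF 6750 = CHF 1001250
  CHF 1001250 × 12% = CHF 120150

CHF 120150 > CHF 103752, so the book-profits minimum tax is the binding amount.

CHF 120150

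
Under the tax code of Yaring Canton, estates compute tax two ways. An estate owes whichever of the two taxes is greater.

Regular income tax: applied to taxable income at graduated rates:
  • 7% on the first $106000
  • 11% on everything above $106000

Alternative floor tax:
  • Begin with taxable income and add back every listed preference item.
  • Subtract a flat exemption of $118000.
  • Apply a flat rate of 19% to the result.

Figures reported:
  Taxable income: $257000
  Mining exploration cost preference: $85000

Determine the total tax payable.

Regular income tax:
  $106000 × 7% = $7420
  $151000 × 11% = $16610
  → $24030

Alternative floor tax:
  Adjusted income: $257000 + $85000 = $342000
  Less exemption $118000 → base $224000
  $224000 × 19% = $42560

$42560 > $24030, so the alternative floor tax is the binding amount.

$42560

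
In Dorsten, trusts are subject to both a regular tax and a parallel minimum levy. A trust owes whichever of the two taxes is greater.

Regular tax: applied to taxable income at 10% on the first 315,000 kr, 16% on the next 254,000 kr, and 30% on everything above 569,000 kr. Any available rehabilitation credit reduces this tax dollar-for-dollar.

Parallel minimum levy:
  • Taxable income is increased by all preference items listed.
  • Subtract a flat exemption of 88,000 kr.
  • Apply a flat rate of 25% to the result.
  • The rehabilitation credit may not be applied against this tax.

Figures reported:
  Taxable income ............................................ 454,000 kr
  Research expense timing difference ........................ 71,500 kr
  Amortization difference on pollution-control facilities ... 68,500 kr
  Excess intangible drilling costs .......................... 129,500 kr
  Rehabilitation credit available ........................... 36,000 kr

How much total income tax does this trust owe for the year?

Parallel minimum levy:
  Adjusted income: 454,000 kr + 71,500 kr + 68,500 kr + 129,500 kr = 723,500 kr
  Less exemption 88,000 kr → base 635,500 kr
  635,500 kr × 25% = 158,875 kr

Regular tax:
  315,000 kr × 10% = 31,500 kr
  139,000 kr × 16% = 22,240 kr
  → 53,740 kr
  Less rehabilitation credit 36,000 kr → 17,740 kr

158,875 kr > 17,740 kr, so the parallel minimum levy is the binding amount.

158,875 kr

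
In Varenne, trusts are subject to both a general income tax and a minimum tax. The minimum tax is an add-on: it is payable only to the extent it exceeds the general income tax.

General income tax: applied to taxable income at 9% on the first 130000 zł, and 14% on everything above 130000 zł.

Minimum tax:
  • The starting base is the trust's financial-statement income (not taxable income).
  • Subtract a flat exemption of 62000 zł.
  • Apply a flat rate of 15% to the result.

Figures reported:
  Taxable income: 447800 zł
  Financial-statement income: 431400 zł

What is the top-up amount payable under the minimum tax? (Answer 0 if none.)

Minimum tax:
  Base (financial-statement income): 431400 zł
  Less exemption 62000 zł → base 369400 zł
  369400 zł × 15% = 55410 zł

General income tax:
  130000 zł × 9% = 11700 zł
  317800 zł × 14% = 44492 zł
  → 56192 zł

55410 zł ≤ 56192 zł, so no add-on is due.

0 zł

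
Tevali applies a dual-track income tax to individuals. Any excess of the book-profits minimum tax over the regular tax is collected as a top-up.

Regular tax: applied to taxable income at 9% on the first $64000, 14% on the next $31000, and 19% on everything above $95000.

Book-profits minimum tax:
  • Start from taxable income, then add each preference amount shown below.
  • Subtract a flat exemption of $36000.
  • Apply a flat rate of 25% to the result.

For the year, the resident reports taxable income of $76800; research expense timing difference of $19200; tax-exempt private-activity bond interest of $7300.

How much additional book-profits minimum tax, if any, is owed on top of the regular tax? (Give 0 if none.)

$9273

Regular tax:
  $64000 × 9% = $5760
  $12800 × 14% = $1792
  → $7552

Book-profits minimum tax:
  Adjusted income: $76800 + $19200 + $7300 = $103300
  Less exemption $36000 → base $67300
  $67300 × 25% = $16825

Excess of book-profits minimum tax over regular tax: $16825 − $7552 = $9273.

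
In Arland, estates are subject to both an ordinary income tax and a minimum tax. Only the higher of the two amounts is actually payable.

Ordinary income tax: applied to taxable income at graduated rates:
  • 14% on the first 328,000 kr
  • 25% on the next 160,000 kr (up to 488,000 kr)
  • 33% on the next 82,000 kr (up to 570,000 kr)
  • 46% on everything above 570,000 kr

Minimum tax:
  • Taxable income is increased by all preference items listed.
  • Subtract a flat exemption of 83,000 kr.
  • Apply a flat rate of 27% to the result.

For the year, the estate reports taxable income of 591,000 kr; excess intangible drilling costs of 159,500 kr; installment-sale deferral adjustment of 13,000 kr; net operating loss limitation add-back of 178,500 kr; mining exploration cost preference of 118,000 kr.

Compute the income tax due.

263,790 kr

Ordinary income tax:
  328,000 kr × 14% = 45,920 kr
  160,000 kr × 25% = 40,000 kr
  82,000 kr × 33% = 27,060 kr
  21,000 kr × 46% = 9,660 kr
  → 122,640 kr

Minimum tax:
  Adjusted income: 591,000 kr + 159,500 kr + 13,000 kr + 178,500 kr + 118,000 kr = 1,060,000 kr
  Less exemption 83,000 kr → base 977,000 kr
  977,000 kr × 27% = 263,790 kr

263,790 kr > 122,640 kr, so the minimum tax is the binding amount.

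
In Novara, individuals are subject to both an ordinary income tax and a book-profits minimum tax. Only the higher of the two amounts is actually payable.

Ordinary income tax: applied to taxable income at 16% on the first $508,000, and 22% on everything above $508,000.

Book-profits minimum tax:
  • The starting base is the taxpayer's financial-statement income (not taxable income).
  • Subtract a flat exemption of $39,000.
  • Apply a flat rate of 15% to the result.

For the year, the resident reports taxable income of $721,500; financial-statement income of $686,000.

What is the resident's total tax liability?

Book-profits minimum tax:
  Base (financial-statement income): $686,000
  Less exemption $39,000 → base $647,000
  $647,000 × 15% = $97,050

Ordinary income tax:
  $508,000 × 16% = $81,280
  $213,500 × 22% = $46,970
  → $128,250

$128,250 > $97,050, so the ordinary income tax governs.

$128,250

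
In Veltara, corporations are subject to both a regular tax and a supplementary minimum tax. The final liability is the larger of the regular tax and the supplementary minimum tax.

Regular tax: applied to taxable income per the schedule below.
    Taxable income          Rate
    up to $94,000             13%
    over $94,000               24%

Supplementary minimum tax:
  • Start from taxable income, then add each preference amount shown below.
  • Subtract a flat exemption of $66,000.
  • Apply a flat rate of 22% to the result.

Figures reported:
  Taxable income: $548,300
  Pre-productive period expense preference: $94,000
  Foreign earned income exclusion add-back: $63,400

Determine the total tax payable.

$140,734

Regular tax:
  $94,000 × 13% = $12,220
  $454,300 × 24% = $109,032
  → $121,252

Supplementary minimum tax:
  Adjusted income: $548,300 + $94,000 + $63,400 = $705,700
  Less exemption $66,000 → base $639,700
  $639,700 × 22% = $140,734

$140,734 > $121,252, so the supplementary minimum tax is the binding amount.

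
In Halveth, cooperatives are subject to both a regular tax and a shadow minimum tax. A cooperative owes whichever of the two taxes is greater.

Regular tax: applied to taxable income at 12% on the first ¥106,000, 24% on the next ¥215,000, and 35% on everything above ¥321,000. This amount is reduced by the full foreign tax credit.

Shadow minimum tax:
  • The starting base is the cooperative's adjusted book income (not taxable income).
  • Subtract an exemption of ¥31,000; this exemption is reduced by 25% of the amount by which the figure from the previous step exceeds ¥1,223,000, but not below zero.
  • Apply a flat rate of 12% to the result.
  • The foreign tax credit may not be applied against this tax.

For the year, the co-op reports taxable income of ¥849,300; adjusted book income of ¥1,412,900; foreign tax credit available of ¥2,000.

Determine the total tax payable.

¥247,225

Shadow minimum tax:
  Base (adjusted book income): ¥1,412,900
  Exemption: 25% × (¥1,412,900 − ¥1,223,000) = ¥47,475 ≥ ¥31,000, so the exemption is fully phased out
  Base: ¥1,412,900 − ¥0 = ¥1,412,900
  ¥1,412,900 × 12% = ¥169,548

Regular tax:
  ¥106,000 × 12% = ¥12,720
  ¥215,000 × 24% = ¥51,600
  ¥528,300 × 35% = ¥184,905
  → ¥249,225
  Less foreign tax credit ¥2,000 → ¥247,225

¥247,225 > ¥169,548, so the regular tax governs.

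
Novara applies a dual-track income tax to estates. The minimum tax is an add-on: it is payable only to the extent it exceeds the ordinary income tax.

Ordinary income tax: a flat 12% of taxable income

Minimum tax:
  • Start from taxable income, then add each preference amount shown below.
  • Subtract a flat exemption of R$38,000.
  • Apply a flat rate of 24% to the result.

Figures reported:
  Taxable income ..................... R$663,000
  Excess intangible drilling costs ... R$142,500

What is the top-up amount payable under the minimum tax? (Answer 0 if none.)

Minimum tax:
  Adjusted income: R$663,000 + R$142,500 = R$805,500
  Less exemption R$38,000 → base R$767,500
  R$767,500 × 24% = R$184,200

Ordinary income tax:
  R$663,000 × 12% = R$79,560

Excess of minimum tax over ordinary income tax: R$184,200 − R$79,560 = R$104,640.

R$104,640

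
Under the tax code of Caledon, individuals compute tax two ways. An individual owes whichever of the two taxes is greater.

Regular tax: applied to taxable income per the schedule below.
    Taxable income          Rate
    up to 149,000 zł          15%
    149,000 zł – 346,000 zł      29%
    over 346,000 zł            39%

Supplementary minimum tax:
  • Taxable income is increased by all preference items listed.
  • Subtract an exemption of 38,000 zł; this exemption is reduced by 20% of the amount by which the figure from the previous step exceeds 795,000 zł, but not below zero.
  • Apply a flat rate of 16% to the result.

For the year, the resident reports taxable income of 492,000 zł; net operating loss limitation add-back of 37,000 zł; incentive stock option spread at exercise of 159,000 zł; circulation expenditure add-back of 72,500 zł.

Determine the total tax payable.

Regular tax:
  149,000 zł × 15% = 22,350 zł
  197,000 zł × 29% = 57,130 zł
  146,000 zł × 39% = 56,940 zł
  → 136,420 zł

Supplementary minimum tax:
  Adjusted income: 492,000 zł + 37,000 zł + 159,000 zł + 72,500 zł = 760,500 zł
  Exemption: 760,500 zł ≤ 795,000 zł, so full 38,000 zł applies
  Base: 760,500 zł − 38,000 zł = 722,500 zł
  722,500 zł × 16% = 115,600 zł

136,420 zł > 115,600 zł, so the regular tax governs.

136,420 zł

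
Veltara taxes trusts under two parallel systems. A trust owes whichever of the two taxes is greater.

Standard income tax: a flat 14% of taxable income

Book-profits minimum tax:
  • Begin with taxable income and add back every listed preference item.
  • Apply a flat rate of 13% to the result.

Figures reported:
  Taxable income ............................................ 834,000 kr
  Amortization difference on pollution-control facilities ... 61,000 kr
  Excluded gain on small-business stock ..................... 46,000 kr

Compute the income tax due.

122,330 kr

Book-profits minimum tax:
  Adjusted income: 834,000 kr + 61,000 kr + 46,000 kr = 941,000 kr
  941,000 kr × 13% = 122,330 kr

Standard income tax:
  834,000 kr × 14% = 116,760 kr

122,330 kr > 116,760 kr, so the book-profits minimum tax is the binding amount.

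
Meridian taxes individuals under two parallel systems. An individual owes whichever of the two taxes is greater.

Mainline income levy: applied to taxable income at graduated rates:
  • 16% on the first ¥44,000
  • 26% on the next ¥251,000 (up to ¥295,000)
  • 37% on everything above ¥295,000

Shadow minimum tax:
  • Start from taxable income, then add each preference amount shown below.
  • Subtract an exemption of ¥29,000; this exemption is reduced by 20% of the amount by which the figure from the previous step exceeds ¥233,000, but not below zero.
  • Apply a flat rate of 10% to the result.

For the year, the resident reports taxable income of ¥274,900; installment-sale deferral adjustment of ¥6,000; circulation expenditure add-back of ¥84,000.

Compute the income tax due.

¥67,074

Mainline income levy:
  ¥44,000 × 16% = ¥7,040
  ¥230,900 × 26% = ¥60,034
  → ¥67,074

Shadow minimum tax:
  Adjusted income: ¥274,900 + ¥6,000 + ¥84,000 = ¥364,900
  Exemption: ¥29,000 − 20% × (¥364,900 − ¥233,000) = ¥29,000 − ¥26,380 = ¥2,620
  Base: ¥364,900 − ¥2,620 = ¥362,280
  ¥362,280 × 10% = ¥36,228

¥67,074 > ¥36,228, so the mainline income levy governs.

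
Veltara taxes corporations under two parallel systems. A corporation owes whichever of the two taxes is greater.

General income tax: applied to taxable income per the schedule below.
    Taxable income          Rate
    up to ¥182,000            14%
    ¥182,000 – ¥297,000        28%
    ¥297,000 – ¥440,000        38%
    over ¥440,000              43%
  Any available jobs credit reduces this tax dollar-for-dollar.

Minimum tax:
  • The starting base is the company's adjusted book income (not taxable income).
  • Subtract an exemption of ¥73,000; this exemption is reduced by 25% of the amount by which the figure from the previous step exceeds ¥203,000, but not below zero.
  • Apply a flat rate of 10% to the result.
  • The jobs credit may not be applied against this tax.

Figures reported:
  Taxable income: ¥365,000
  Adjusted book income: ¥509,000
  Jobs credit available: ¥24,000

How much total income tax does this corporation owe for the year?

¥59,520

Minimum tax:
  Base (adjusted book income): ¥509,000
  Exemption: 25% × (¥509,000 − ¥203,000) = ¥76,500 ≥ ¥73,000, so the exemption is fully phased out
  Base: ¥509,000 − ¥0 = ¥509,000
  ¥509,000 × 10% = ¥50,900

General income tax:
  ¥182,000 × 14% = ¥25,480
  ¥115,000 × 28% = ¥32,200
  ¥68,000 × 38% = ¥25,840
  → ¥83,520
  Less jobs credit ¥24,000 → ¥59,520

¥59,520 > ¥50,900, so the general income tax governs.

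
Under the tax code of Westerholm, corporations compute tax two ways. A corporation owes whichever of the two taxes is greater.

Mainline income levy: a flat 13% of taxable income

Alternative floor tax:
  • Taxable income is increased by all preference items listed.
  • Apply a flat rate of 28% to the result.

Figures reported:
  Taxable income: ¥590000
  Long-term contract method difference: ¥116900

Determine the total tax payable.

¥197932

Mainline income levy:
  ¥590000 × 13% = ¥76700

Alternative floor tax:
  Adjusted income: ¥590000 + ¥116900 = ¥706900
  ¥706900 × 28% = ¥197932

¥197932 > ¥76700, so the alternative floor tax is the binding amount.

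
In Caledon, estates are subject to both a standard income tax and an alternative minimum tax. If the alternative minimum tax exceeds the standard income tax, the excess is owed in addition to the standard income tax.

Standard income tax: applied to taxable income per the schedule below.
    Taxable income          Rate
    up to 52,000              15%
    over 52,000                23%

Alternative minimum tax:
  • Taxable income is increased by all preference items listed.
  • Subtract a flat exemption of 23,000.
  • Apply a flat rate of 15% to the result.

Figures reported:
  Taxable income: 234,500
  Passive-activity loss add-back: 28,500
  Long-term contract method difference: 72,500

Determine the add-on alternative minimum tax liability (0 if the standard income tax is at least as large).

Standard income tax:
  52,000 × 15% = 7,800
  182,500 × 23% = 41,975
  → 49,775

Alternative minimum tax:
  Adjusted income: 234,500 + 28,500 + 72,500 = 335,500
  Less exemption 23,000 → base 312,500
  312,500 × 15% = 46,875

46,875 ≤ 49,775, so no add-on is due.

0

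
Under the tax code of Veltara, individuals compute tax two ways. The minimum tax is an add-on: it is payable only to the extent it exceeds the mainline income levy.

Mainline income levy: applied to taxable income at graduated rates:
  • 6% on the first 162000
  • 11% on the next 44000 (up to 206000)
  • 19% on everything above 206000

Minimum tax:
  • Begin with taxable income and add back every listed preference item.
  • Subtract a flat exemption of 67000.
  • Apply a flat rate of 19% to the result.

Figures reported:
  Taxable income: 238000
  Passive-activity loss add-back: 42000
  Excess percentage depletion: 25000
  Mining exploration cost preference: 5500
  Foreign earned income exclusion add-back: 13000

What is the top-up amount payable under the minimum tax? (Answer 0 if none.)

28095

Mainline income levy:
  162000 × 6% = 9720
  44000 × 11% = 4840
  32000 × 19% = 6080
  → 20640

Minimum tax:
  Adjusted income: 238000 + 42000 + 25000 + 5500 + 13000 = 323500
  Less exemption 67000 → base 256500
  256500 × 19% = 48735

Excess of minimum tax over mainline income levy: 48735 − 20640 = 28095.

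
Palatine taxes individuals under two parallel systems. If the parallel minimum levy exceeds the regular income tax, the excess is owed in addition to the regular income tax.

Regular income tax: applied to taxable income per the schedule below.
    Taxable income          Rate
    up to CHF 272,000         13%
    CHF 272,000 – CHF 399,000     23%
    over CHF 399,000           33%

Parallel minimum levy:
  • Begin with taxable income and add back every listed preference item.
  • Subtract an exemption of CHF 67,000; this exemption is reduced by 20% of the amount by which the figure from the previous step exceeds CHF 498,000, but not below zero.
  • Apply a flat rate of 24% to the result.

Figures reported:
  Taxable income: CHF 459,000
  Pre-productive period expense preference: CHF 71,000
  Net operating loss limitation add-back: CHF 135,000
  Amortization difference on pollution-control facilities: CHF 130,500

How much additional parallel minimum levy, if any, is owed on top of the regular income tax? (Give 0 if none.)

CHF 104,750

Regular income tax:
  CHF 272,000 × 13% = CHF 35,360
  CHF 127,000 × 23% = CHF 29,210
  CHF 60,000 × 33% = CHF 19,800
  → CHF 84,370

Parallel minimum levy:
  Adjusted income: CHF 459,000 + CHF 71,000 + CHF 135,000 + CHF 130,500 = CHF 795,500
  Exemption: CHF 67,000 − 20% × (CHF 795,500 − CHF 498,000) = CHF 67,000 − CHF 59,500 = CHF 7,500
  Base: CHF 795,500 − CHF 7,500 = CHF 788,000
  CHF 788,000 × 24% = CHF 189,120

Excess of parallel minimum levy over regular income tax: CHF 189,120 − CHF 84,370 = CHF 104,750.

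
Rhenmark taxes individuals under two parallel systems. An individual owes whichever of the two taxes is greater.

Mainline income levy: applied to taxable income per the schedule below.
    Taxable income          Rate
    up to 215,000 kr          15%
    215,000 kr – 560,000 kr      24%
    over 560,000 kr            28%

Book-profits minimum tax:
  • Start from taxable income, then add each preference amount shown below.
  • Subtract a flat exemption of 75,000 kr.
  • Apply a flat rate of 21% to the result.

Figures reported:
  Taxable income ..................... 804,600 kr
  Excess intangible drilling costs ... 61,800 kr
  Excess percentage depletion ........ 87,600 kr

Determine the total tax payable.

Mainline income levy:
  215,000 kr × 15% = 32,250 kr
  345,000 kr × 24% = 82,800 kr
  244,600 kr × 28% = 68,488 kr
  → 183,538 kr

Book-profits minimum tax:
  Adjusted income: 804,600 kr + 61,800 kr + 87,600 kr = 954,000 kr
  Less exemption 75,000 kr → base 879,000 kr
  879,000 kr × 21% = 184,590 kr

184,590 kr > 183,538 kr, so the book-profits minimum tax is the binding amount.

184,590 kr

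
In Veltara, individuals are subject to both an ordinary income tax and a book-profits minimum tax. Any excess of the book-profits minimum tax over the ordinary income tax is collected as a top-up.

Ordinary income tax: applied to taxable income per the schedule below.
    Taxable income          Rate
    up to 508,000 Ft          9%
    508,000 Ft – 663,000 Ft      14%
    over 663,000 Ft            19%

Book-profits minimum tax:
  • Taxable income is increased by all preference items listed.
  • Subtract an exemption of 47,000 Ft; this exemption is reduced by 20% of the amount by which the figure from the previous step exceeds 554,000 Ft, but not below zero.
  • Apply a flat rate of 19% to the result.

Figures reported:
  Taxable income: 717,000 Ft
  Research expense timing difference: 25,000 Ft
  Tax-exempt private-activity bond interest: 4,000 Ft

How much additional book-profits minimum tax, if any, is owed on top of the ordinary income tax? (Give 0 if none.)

62,426 Ft

Book-profits minimum tax:
  Adjusted income: 717,000 Ft + 25,000 Ft + 4,000 Ft = 746,000 Ft
  Exemption: 47,000 Ft − 20% × (746,000 Ft − 554,000 Ft) = 47,000 Ft − 38,400 Ft = 8,600 Ft
  Base: 746,000 Ft − 8,600 Ft = 737,400 Ft
  737,400 Ft × 19% = 140,106 Ft

Ordinary income tax:
  508,000 Ft × 9% = 45,720 Ft
  155,000 Ft × 14% = 21,700 Ft
  54,000 Ft × 19% = 10,260 Ft
  → 77,680 Ft

Excess of book-profits minimum tax over ordinary income tax: 140,106 Ft − 77,680 Ft = 62,426 Ft.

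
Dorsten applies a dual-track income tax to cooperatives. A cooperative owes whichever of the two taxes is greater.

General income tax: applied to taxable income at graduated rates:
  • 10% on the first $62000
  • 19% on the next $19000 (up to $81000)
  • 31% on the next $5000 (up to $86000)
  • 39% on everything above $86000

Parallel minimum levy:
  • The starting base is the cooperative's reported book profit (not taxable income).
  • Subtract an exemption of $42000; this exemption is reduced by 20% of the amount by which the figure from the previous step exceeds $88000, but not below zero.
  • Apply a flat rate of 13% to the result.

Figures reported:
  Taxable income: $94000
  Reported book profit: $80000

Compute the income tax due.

Parallel minimum levy:
  Base (reported book profit): $80000
  Exemption: $80000 ≤ $88000, so full $42000 applies
  Base: $80000 − $42000 = $38000
  $38000 × 13% = $4940

General income tax:
  $62000 × 10% = $6200
  $19000 × 19% = $3610
  $5000 × 31% = $1550
  $8000 × 39% = $3120
  → $14480

$14480 > $4940, so the general income tax governs.

$14480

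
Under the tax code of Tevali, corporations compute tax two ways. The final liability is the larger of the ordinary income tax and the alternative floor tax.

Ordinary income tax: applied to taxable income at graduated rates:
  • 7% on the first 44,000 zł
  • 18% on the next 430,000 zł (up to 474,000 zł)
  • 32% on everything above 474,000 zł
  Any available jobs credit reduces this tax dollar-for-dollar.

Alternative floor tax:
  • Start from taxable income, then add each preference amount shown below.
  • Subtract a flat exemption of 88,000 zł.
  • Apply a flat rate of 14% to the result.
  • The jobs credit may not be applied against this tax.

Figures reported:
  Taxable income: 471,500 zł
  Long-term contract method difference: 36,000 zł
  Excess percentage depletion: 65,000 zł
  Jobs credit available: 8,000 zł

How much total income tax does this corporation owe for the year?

Ordinary income tax:
  44,000 zł × 7% = 3,080 zł
  427,500 zł × 18% = 76,950 zł
  → 80,030 zł
  Less jobs credit 8,000 zł → 72,030 zł

Alternative floor tax:
  Adjusted income: 471,500 zł + 36,000 zł + 65,000 zł = 572,500 zł
  Less exemption 88,000 zł → base 484,500 zł
  484,500 zł × 14% = 67,830 zł

72,030 zł > 67,830 zł, so the ordinary income tax governs.

72,030 zł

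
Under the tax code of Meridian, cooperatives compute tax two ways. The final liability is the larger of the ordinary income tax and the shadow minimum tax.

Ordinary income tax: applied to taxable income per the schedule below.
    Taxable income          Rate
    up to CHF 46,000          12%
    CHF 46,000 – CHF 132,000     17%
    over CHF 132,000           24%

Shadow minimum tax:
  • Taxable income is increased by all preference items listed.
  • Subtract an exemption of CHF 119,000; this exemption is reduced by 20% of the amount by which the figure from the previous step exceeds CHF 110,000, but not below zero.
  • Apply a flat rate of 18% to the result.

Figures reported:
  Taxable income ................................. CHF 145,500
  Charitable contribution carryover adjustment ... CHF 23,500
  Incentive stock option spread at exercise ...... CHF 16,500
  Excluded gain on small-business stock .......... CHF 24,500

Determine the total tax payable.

Shadow minimum tax:
  Adjusted income: CHF 145,500 + CHF 23,500 + CHF 16,500 + CHF 24,500 = CHF 210,000
  Exemption: CHF 119,000 − 20% × (CHF 210,000 − CHF 110,000) = CHF 119,000 − CHF 20,000 = CHF 99,000
  Base: CHF 210,000 − CHF 99,000 = CHF 111,000
  CHF 111,000 × 18% = CHF 19,980

Ordinary income tax:
  CHF 46,000 × 12% = CHF 5,520
  CHF 86,000 × 17% = CHF 14,620
  CHF 13,500 × 24% = CHF 3,240
  → CHF 23,380

CHF 23,380 > CHF 19,980, so the ordinary income tax governs.

CHF 23,380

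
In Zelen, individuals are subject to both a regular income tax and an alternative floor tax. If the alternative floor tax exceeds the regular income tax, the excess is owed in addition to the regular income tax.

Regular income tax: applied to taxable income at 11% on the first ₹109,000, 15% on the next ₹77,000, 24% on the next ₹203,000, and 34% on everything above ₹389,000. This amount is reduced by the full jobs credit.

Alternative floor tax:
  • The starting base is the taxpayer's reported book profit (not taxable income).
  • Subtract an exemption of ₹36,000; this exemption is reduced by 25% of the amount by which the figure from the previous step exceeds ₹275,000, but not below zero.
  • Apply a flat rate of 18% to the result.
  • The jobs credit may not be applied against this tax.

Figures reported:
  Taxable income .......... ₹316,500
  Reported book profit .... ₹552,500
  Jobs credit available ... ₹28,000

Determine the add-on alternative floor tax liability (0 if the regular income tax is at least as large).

Alternative floor tax:
  Base (reported book profit): ₹552,500
  Exemption: 25% × (₹552,500 − ₹275,000) = ₹69,375 ≥ ₹36,000, so the exemption is fully phased out
  Base: ₹552,500 − ₹0 = ₹552,500
  ₹552,500 × 18% = ₹99,450

Regular income tax:
  ₹109,000 × 11% = ₹11,990
  ₹77,000 × 15% = ₹11,550
  ₹130,500 × 24% = ₹31,320
  → ₹54,860
  Less jobs credit ₹28,000 → ₹26,860

Excess of alternative floor tax over regular income tax: ₹99,450 − ₹26,860 = ₹72,590.

₹72,590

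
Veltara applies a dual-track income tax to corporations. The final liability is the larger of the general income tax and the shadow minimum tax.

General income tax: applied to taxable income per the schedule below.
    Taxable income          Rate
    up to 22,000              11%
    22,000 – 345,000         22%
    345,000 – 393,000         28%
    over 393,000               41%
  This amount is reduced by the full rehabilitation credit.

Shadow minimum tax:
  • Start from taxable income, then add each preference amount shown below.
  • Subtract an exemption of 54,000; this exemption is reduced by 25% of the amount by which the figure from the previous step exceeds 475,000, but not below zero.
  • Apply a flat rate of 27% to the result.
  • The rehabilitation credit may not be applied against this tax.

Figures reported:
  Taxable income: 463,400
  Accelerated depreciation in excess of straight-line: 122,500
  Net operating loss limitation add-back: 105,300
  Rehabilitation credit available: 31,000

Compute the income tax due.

General income tax:
  22,000 × 11% = 2,420
  323,000 × 22% = 71,060
  48,000 × 28% = 13,440
  70,400 × 41% = 28,864
  → 115,784
  Less rehabilitation credit 31,000 → 84,784

Shadow minimum tax:
  Adjusted income: 463,400 + 122,500 + 105,300 = 691,200
  Exemption: 25% × (691,200 − 475,000) = 54,050 ≥ 54,000, so the exemption is fully phased out
  Base: 691,200 − 0 = 691,200
  691,200 × 27% = 186,624

186,624 > 84,784, so the shadow minimum tax is the binding amount.

186,624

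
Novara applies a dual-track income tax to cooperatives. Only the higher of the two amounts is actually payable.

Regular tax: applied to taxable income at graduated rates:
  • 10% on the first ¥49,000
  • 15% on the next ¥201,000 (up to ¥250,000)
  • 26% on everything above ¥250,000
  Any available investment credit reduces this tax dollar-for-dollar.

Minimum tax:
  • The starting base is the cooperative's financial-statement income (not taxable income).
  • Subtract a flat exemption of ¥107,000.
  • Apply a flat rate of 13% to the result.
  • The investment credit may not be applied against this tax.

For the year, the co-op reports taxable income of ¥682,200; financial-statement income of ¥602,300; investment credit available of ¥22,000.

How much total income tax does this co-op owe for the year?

¥125,422

Regular tax:
  ¥49,000 × 10% = ¥4,900
  ¥201,000 × 15% = ¥30,150
  ¥432,200 × 26% = ¥112,372
  → ¥147,422
  Less investment credit ¥22,000 → ¥125,422

Minimum tax:
  Base (financial-statement income): ¥602,300
  Less exemption ¥107,000 → base ¥495,300
  ¥495,300 × 13% = ¥64,389

¥125,422 > ¥64,389, so the regular tax governs.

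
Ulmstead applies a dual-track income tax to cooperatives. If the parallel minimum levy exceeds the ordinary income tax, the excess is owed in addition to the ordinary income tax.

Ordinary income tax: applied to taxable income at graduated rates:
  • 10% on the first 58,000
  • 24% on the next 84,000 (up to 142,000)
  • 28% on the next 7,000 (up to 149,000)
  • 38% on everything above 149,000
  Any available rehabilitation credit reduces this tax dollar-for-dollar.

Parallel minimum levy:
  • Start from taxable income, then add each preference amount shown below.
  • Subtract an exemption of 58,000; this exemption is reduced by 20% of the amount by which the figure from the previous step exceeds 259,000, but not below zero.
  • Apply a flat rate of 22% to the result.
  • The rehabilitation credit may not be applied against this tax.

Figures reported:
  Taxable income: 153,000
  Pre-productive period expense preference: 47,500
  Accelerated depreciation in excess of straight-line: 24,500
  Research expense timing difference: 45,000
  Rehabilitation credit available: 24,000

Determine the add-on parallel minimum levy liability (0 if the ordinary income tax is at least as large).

41,684

Ordinary income tax:
  58,000 × 10% = 5,800
  84,000 × 24% = 20,160
  7,000 × 28% = 1,960
  4,000 × 38% = 1,520
  → 29,440
  Less rehabilitation credit 24,000 → 5,440

Parallel minimum levy:
  Adjusted income: 153,000 + 47,500 + 24,500 + 45,000 = 270,000
  Exemption: 58,000 − 20% × (270,000 − 259,000) = 58,000 − 2,200 = 55,800
  Base: 270,000 − 55,800 = 214,200
  214,200 × 22% = 47,124

Excess of parallel minimum levy over ordinary income tax: 47,124 − 5,440 = 41,684.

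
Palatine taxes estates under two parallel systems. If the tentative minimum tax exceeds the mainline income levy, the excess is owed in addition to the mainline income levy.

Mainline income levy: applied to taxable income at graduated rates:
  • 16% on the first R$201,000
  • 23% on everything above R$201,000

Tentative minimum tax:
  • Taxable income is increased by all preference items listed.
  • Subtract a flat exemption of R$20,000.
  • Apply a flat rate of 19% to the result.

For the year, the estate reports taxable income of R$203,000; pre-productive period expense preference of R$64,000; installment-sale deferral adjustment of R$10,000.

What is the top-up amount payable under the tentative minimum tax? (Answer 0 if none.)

Tentative minimum tax:
  Adjusted income: R$203,000 + R$64,000 + R$10,000 = R$277,000
  Less exemption R$20,000 → base R$257,000
  R$257,000 × 19% = R$48,830

Mainline income levy:
  R$201,000 × 16% = R$32,160
  R$2,000 × 23% = R$460
  → R$32,620

Excess of tentative minimum tax over mainline income levy: R$48,830 − R$32,620 = R$16,210.

R$16,210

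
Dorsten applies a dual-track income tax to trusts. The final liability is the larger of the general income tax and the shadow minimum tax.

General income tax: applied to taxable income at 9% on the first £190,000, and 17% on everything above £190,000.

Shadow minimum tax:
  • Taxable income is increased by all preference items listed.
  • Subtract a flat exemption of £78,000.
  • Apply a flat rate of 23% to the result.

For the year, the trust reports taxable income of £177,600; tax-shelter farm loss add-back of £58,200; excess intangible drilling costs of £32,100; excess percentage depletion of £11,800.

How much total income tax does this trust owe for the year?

Shadow minimum tax:
  Adjusted income: £177,600 + £58,200 + £32,100 + £11,800 = £279,700
  Less exemption £78,000 → base £201,700
  £201,700 × 23% = £46,391

General income tax:
  £177,600 × 9% = £15,984

£46,391 > £15,984, so the shadow minimum tax is the binding amount.

£46,391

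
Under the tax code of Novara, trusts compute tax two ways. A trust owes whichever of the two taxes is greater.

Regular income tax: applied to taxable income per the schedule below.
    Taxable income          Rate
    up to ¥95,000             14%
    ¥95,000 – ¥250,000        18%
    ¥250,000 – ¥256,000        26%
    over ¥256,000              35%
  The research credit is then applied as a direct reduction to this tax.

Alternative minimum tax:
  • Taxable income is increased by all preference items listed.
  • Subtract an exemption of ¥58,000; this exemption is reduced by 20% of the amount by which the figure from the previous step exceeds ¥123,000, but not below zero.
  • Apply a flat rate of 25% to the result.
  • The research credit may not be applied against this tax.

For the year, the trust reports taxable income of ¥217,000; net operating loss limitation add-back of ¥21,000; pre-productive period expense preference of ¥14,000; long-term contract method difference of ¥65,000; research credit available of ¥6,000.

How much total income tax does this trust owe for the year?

Alternative minimum tax:
  Adjusted income: ¥217,000 + ¥21,000 + ¥14,000 + ¥65,000 = ¥317,000
  Exemption: ¥58,000 − 20% × (¥317,000 − ¥123,000) = ¥58,000 − ¥38,800 = ¥19,200
  Base: ¥317,000 − ¥19,200 = ¥297,800
  ¥297,800 × 25% = ¥74,450

Regular income tax:
  ¥95,000 × 14% = ¥13,300
  ¥122,000 × 18% = ¥21,960
  → ¥35,260
  Less research credit ¥6,000 → ¥29,260

¥74,450 > ¥29,260, so the alternative minimum tax is the binding amount.

¥74,450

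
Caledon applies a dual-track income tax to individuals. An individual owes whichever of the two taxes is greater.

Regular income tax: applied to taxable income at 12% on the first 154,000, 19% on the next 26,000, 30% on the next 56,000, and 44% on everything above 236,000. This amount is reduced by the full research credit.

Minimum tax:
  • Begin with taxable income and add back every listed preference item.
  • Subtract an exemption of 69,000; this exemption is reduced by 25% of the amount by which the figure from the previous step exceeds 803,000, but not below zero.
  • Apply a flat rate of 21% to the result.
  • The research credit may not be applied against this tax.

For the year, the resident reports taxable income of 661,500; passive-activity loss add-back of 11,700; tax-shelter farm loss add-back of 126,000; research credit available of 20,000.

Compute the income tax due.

207,440

Regular income tax:
  154,000 × 12% = 18,480
  26,000 × 19% = 4,940
  56,000 × 30% = 16,800
  425,500 × 44% = 187,220
  → 227,440
  Less research credit 20,000 → 207,440

Minimum tax:
  Adjusted income: 661,500 + 11,700 + 126,000 = 799,200
  Exemption: 799,200 ≤ 803,000, so full 69,000 applies
  Base: 799,200 − 69,000 = 730,200
  730,200 × 21% = 153,342

207,440 > 153,342, so the regular income tax governs.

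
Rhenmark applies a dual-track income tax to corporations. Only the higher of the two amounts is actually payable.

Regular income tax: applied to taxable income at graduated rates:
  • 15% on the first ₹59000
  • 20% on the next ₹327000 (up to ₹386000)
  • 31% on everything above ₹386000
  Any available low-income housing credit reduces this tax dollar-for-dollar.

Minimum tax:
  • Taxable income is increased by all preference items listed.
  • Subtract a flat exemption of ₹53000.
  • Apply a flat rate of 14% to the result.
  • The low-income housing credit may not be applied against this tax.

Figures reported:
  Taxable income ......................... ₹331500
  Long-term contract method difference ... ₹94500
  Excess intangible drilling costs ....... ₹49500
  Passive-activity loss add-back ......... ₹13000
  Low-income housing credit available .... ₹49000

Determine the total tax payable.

Minimum tax:
  Adjusted income: ₹331500 + ₹94500 + ₹49500 + ₹13000 = ₹488500
  Less exemption ₹53000 → base ₹435500
  ₹435500 × 14% = ₹60970

Regular income tax:
  ₹59000 × 15% = ₹8850
  ₹272500 × 20% = ₹54500
  → ₹63350
  Less low-income housing credit ₹49000 → ₹14350

₹60970 > ₹14350, so the minimum tax is the binding amount.

₹60970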